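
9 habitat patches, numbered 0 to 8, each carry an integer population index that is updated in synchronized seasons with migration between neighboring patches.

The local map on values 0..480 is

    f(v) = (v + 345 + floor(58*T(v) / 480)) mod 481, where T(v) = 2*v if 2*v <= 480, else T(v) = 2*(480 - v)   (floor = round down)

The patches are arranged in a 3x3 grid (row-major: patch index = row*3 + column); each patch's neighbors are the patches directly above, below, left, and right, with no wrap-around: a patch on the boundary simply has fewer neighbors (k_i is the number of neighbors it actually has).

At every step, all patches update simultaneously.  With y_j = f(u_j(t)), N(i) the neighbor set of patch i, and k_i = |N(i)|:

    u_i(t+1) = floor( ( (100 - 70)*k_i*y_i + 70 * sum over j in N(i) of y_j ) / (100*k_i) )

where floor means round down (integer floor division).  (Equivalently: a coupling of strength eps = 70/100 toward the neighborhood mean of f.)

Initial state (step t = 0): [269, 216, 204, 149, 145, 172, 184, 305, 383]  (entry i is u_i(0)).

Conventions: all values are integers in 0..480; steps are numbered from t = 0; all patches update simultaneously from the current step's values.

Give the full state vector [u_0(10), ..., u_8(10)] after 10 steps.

Answer: [286, 186, 167, 265, 177, 217, 229, 167, 234]

Derivation:
t=0: [269, 216, 204, 149, 145, 172, 184, 305, 383]
t=1: [118, 119, 108, 89, 95, 123, 118, 158, 181]
t=2: [166, 225, 153, 248, 233, 244, 183, 148, 53]
t=3: [129, 107, 123, 123, 137, 193, 102, 166, 197]
t=4: [179, 160, 207, 128, 126, 67, 171, 164, 92]
t=5: [55, 71, 207, 49, 107, 268, 53, 149, 310]
t=6: [417, 365, 251, 424, 330, 244, 281, 271, 145]
t=7: [283, 239, 198, 258, 227, 153, 228, 164, 135]
t=8: [175, 152, 107, 165, 123, 82, 128, 95, 51]
t=9: [66, 149, 317, 48, 184, 344, 192, 242, 440]
t=10: [286, 186, 167, 265, 177, 217, 229, 167, 234]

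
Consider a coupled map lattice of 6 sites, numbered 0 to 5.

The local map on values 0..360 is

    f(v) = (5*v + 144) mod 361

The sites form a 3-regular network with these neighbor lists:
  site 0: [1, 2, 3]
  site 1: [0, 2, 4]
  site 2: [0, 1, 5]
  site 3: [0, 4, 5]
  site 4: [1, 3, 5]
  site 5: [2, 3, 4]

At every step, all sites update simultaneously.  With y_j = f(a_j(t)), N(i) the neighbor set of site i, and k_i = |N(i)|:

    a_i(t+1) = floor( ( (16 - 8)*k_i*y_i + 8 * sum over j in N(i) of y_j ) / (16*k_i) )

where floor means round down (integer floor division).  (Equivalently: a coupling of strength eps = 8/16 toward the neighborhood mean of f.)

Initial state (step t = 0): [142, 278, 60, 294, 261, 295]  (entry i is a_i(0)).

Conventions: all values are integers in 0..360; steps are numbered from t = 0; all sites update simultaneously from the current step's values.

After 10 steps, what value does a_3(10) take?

Answer: a_3(10) = 127

Derivation:
t=0: [142, 278, 60, 294, 261, 295]
t=1: [123, 81, 107, 137, 75, 130]
t=2: [120, 179, 208, 98, 140, 133]
t=3: [126, 199, 121, 175, 173, 126]
t=4: [89, 89, 40, 213, 211, 127]
t=5: [230, 228, 257, 129, 126, 126]
t=6: [207, 202, 250, 86, 79, 103]
t=7: [147, 133, 233, 201, 186, 266]
t=8: [141, 166, 158, 122, 206, 122]
t=9: [146, 197, 174, 57, 98, 71]
t=10: [143, 142, 202, 127, 178, 174]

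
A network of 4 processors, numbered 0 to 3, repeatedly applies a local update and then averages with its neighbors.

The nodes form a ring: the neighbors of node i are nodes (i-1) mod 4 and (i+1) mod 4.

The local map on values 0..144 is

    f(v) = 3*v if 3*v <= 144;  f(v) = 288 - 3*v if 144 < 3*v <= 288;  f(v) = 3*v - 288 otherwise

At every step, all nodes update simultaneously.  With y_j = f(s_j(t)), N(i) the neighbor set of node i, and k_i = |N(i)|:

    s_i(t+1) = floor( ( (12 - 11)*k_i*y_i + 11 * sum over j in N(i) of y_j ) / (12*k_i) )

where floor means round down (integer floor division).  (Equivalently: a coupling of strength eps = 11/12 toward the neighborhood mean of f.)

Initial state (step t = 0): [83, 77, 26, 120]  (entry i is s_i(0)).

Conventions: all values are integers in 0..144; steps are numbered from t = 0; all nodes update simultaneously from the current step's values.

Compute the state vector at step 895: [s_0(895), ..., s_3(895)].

Answer: [135, 135, 135, 135]
Key observation: The state at step 29, [81, 81, 81, 81], reappears at step 37: the system is in a cycle of period 8 from step 29 on.  Therefore the state at step 895 equals the state at step 29 + ((895 - 29) mod 8) = 31, which is [135, 135, 135, 135].

Derivation:
t=0: [83, 77, 26, 120]
t=1: [62, 58, 65, 59]
t=2: [111, 98, 110, 98]
t=3: [9, 40, 9, 40]
t=4: [112, 34, 112, 34]
t=5: [97, 52, 97, 52]
t=6: [121, 13, 121, 13]
t=7: [42, 72, 42, 72]
t=8: [76, 121, 76, 121]
t=9: [73, 61, 73, 61]
t=10: [102, 72, 102, 72]
t=11: [67, 22, 67, 22]
t=12: [67, 85, 67, 85]
t=13: [37, 82, 37, 82]
t=14: [47, 105, 47, 105]
t=15: [36, 131, 36, 131]
t=16: [105, 107, 105, 107]
t=17: [32, 27, 32, 27]
t=18: [82, 94, 82, 94]
t=19: [9, 39, 9, 39]
t=20: [109, 34, 109, 34]
t=21: [96, 44, 96, 44]
t=22: [121, 11, 121, 11]
t=23: [36, 71, 36, 71]
t=24: [77, 105, 77, 105]
t=25: [29, 54, 29, 54]
t=26: [122, 90, 122, 90]
t=27: [23, 73, 23, 73]
t=28: [69, 69, 69, 69]
t=29: [81, 81, 81, 81]
t=30: [45, 45, 45, 45]
t=31: [135, 135, 135, 135]
t=32: [117, 117, 117, 117]
t=33: [63, 63, 63, 63]
t=34: [99, 99, 99, 99]
t=35: [9, 9, 9, 9]
t=36: [27, 27, 27, 27]
t=37: [81, 81, 81, 81]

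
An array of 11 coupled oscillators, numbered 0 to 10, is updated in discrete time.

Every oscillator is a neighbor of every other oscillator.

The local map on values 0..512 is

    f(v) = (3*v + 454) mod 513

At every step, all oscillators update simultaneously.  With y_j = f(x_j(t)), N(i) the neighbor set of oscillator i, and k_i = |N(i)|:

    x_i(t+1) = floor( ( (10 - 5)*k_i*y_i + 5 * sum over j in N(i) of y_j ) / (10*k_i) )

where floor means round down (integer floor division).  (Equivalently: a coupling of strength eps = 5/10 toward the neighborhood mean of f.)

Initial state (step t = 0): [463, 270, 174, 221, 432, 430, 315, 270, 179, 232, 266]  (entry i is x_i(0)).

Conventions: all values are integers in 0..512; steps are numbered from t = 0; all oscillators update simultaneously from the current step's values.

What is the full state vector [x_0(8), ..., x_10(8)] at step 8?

Simulating step by step:
t=0: [463, 270, 174, 221, 432, 430, 315, 270, 179, 232, 266]
t=1: [284, 254, 355, 188, 242, 239, 315, 254, 362, 203, 249]
t=2: [253, 212, 349, 354, 196, 192, 295, 212, 127, 143, 205]
t=3: [201, 146, 331, 337, 124, 119, 258, 146, 262, 283, 136]
t=4: [179, 335, 354, 362, 305, 299, 256, 335, 261, 289, 322]
t=5: [395, 374, 400, 180, 334, 326, 268, 374, 274, 312, 357]
t=6: [192, 164, 199, 364, 341, 330, 251, 164, 260, 311, 372]
t=7: [129, 322, 138, 130, 330, 315, 209, 322, 221, 290, 141]
t=8: [317, 347, 329, 319, 358, 337, 194, 347, 211, 304, 333]

Answer: [317, 347, 329, 319, 358, 337, 194, 347, 211, 304, 333]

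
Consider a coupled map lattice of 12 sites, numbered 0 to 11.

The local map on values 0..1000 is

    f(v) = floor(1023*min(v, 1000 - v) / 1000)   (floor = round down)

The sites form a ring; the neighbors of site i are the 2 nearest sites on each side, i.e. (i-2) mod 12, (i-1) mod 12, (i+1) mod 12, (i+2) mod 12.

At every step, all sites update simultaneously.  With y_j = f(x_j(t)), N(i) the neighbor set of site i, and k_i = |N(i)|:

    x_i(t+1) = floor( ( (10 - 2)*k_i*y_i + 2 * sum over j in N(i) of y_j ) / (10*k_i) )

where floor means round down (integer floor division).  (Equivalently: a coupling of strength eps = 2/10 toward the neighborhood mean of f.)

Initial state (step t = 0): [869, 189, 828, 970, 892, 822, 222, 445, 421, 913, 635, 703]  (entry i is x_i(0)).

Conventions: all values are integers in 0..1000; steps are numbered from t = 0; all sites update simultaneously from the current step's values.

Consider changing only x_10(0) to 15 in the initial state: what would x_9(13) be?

Simulating step by step:
t=0: [869, 189, 828, 970, 892, 822, 222, 445, 421, 913, 15, 703]
t=1: [141, 186, 163, 57, 118, 186, 240, 410, 383, 131, 59, 263]
t=2: [149, 183, 158, 79, 128, 194, 252, 383, 355, 164, 94, 241]
t=3: [156, 181, 156, 97, 138, 201, 259, 362, 335, 188, 123, 226]
t=4: [162, 180, 156, 113, 149, 207, 264, 346, 321, 207, 146, 217]
t=5: [167, 180, 158, 127, 159, 213, 268, 333, 311, 221, 165, 212]
t=6: [172, 181, 161, 139, 168, 218, 271, 323, 304, 232, 180, 210]
t=7: [177, 182, 164, 150, 177, 224, 273, 316, 299, 241, 194, 210]
t=8: [183, 184, 168, 160, 186, 230, 275, 311, 296, 248, 205, 211]
t=9: [188, 187, 173, 169, 194, 235, 277, 307, 294, 254, 215, 213]
t=10: [193, 190, 178, 177, 201, 240, 279, 305, 293, 259, 223, 216]
t=11: [198, 194, 184, 186, 208, 245, 281, 304, 293, 264, 231, 220]
t=12: [203, 198, 190, 194, 215, 249, 283, 303, 294, 269, 238, 225]
t=13: [209, 203, 196, 201, 221, 253, 285, 303, 295, 274, 245, 230]

Answer: x_9(13) = 274
Key observation: This trace re-runs the system from the modified initial state.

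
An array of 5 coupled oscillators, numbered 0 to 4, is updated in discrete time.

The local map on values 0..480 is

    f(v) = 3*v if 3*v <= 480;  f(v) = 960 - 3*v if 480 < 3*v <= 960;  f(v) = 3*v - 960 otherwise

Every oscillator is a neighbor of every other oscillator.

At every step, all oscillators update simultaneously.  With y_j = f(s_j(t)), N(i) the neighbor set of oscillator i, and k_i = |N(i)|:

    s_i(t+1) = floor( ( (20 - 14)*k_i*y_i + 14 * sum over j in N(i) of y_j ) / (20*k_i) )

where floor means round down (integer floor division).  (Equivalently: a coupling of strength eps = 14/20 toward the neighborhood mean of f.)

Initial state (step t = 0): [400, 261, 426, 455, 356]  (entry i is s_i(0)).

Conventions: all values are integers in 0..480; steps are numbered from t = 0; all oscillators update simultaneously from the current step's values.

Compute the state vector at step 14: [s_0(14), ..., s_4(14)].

Simulating step by step:
t=0: [400, 261, 426, 455, 356]
t=1: [248, 240, 258, 269, 231]
t=2: [212, 215, 209, 204, 219]
t=3: [324, 323, 325, 327, 321]
t=4: [12, 11, 12, 13, 10]
t=5: [34, 34, 34, 35, 34]
t=6: [102, 102, 102, 102, 102]
t=7: [306, 306, 306, 306, 306]
t=8: [42, 42, 42, 42, 42]
t=9: [126, 126, 126, 126, 126]
t=10: [378, 378, 378, 378, 378]
t=11: [174, 174, 174, 174, 174]
t=12: [438, 438, 438, 438, 438]
t=13: [354, 354, 354, 354, 354]
t=14: [102, 102, 102, 102, 102]

Answer: [102, 102, 102, 102, 102]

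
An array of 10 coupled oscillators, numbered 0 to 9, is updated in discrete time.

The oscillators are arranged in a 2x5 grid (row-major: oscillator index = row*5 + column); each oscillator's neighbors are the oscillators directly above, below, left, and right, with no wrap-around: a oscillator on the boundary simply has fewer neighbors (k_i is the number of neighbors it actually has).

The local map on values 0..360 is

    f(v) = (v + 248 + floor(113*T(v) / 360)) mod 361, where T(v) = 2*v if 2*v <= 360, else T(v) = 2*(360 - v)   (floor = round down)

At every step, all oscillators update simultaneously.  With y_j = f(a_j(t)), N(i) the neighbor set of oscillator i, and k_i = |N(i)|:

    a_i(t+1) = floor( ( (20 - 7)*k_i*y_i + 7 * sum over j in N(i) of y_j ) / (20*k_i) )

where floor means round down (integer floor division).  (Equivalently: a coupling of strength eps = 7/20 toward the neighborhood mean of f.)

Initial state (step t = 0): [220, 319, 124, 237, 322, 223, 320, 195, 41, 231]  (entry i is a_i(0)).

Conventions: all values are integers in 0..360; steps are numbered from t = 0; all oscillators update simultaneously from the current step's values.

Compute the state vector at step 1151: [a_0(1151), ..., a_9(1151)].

Simulating step by step:
t=0: [220, 319, 124, 237, 322, 223, 320, 195, 41, 231]
t=1: [200, 210, 129, 204, 220, 201, 222, 194, 272, 224]
t=2: [187, 179, 128, 181, 193, 188, 192, 179, 205, 198]
t=3: [181, 169, 124, 171, 183, 182, 182, 170, 186, 186]
t=4: [176, 157, 114, 159, 178, 180, 175, 158, 177, 181]
t=5: [168, 140, 97, 143, 171, 177, 165, 142, 168, 178]
t=6: [154, 115, 69, 120, 158, 168, 148, 118, 152, 171]
t=7: [130, 120, 261, 127, 136, 150, 119, 123, 125, 155]
t=8: [100, 98, 167, 108, 110, 116, 87, 100, 95, 125]
t=9: [53, 57, 121, 71, 69, 62, 38, 58, 50, 77]
t=10: [337, 305, 133, 91, 236, 338, 321, 306, 255, 128]
t=11: [235, 213, 123, 82, 152, 236, 231, 210, 176, 132]
t=12: [198, 181, 103, 58, 108, 199, 196, 177, 148, 119]
t=13: [185, 166, 116, 250, 114, 186, 183, 156, 152, 85]
t=14: [176, 153, 107, 166, 87, 181, 173, 136, 130, 52]
t=15: [167, 135, 86, 123, 103, 176, 158, 108, 133, 237]
t=16: [151, 107, 46, 77, 85, 165, 133, 72, 107, 158]
t=17: [123, 104, 218, 55, 43, 141, 92, 59, 58, 108]
t=18: [86, 73, 212, 318, 275, 96, 83, 290, 308, 155]
t=19: [25, 31, 177, 224, 204, 36, 45, 194, 216, 167]
t=20: [292, 285, 192, 192, 184, 305, 300, 200, 188, 169]
t=21: [221, 215, 188, 183, 178, 224, 219, 190, 180, 168]
t=22: [194, 192, 183, 180, 174, 195, 192, 183, 178, 166]
t=23: [184, 183, 181, 178, 169, 184, 183, 180, 174, 162]
t=24: [181, 180, 179, 174, 162, 181, 180, 178, 169, 155]
t=25: [180, 179, 177, 167, 151, 180, 179, 175, 161, 144]
t=26: [179, 177, 172, 155, 134, 179, 177, 169, 149, 127]
t=27: [177, 174, 163, 137, 108, 177, 173, 160, 129, 101]
t=28: [174, 168, 148, 107, 68, 173, 166, 144, 98, 60]
t=29: [167, 156, 122, 101, 303, 166, 154, 117, 91, 294]
t=30: [154, 135, 86, 73, 194, 153, 132, 80, 63, 189]
t=31: [131, 99, 31, 68, 153, 130, 95, 66, 251, 212]
t=32: [90, 82, 282, 307, 184, 88, 85, 294, 239, 184]
t=33: [30, 45, 195, 217, 189, 29, 47, 195, 204, 184]
t=34: [300, 302, 201, 190, 184, 300, 304, 201, 187, 182]
t=35: [224, 220, 190, 183, 181, 224, 221, 190, 182, 180]
t=36: [195, 193, 184, 181, 180, 195, 193, 184, 180, 180]
t=37: [184, 183, 181, 180, 180, 184, 183, 181, 180, 180]
t=38: [181, 180, 180, 180, 180, 181, 180, 180, 180, 180]
t=39: [180, 180, 180, 180, 180, 180, 180, 180, 180, 180]
t=40: [180, 180, 180, 180, 180, 180, 180, 180, 180, 180]

Answer: [180, 180, 180, 180, 180, 180, 180, 180, 180, 180]
Key observation: The state at step 39, [180, 180, 180, 180, 180, 180, 180, 180, 180, 180], reappears at step 40: the system is in a cycle of period 1 from step 39 on.  Therefore the state at step 1151 equals the state at step 39 + ((1151 - 39) mod 1) = 39, which is [180, 180, 180, 180, 180, 180, 180, 180, 180, 180].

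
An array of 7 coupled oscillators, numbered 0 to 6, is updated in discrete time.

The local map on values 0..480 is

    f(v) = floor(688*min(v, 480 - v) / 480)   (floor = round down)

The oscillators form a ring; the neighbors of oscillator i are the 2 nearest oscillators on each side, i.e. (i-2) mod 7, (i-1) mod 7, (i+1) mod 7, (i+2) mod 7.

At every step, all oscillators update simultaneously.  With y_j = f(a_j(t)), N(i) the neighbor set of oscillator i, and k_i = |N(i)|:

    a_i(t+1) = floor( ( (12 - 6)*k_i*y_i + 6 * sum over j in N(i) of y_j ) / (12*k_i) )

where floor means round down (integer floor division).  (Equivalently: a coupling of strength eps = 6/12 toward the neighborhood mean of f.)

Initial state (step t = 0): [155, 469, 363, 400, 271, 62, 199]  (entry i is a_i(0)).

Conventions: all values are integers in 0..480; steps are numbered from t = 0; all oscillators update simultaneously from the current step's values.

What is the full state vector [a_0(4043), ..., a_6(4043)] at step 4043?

Simulating step by step:
t=0: [155, 469, 363, 400, 271, 62, 199]
t=1: [180, 106, 164, 128, 231, 159, 220]
t=2: [245, 199, 232, 209, 285, 249, 278]
t=3: [322, 299, 315, 302, 295, 315, 298]
t=4: [236, 251, 243, 252, 255, 243, 253]
t=5: [335, 330, 333, 329, 327, 333, 328]
t=6: [210, 213, 212, 214, 216, 212, 214]
t=7: [302, 304, 304, 305, 306, 304, 305]
t=8: [253, 251, 251, 250, 250, 251, 251]
t=9: [326, 327, 327, 328, 328, 327, 327]
t=10: [219, 218, 218, 217, 217, 218, 218]
t=11: [312, 312, 311, 311, 311, 311, 312]
t=12: [240, 240, 241, 241, 241, 241, 240]
t=13: [343, 343, 342, 342, 342, 342, 343]
t=14: [196, 196, 196, 196, 196, 196, 196]
t=15: [280, 280, 280, 280, 280, 280, 280]
t=16: [286, 286, 286, 286, 286, 286, 286]
t=17: [278, 278, 278, 278, 278, 278, 278]
t=18: [289, 289, 289, 289, 289, 289, 289]
t=19: [273, 273, 273, 273, 273, 273, 273]
t=20: [296, 296, 296, 296, 296, 296, 296]
t=21: [263, 263, 263, 263, 263, 263, 263]
t=22: [311, 311, 311, 311, 311, 311, 311]
t=23: [242, 242, 242, 242, 242, 242, 242]
t=24: [341, 341, 341, 341, 341, 341, 341]
t=25: [199, 199, 199, 199, 199, 199, 199]
t=26: [285, 285, 285, 285, 285, 285, 285]
t=27: [279, 279, 279, 279, 279, 279, 279]
t=28: [288, 288, 288, 288, 288, 288, 288]
t=29: [275, 275, 275, 275, 275, 275, 275]
t=30: [293, 293, 293, 293, 293, 293, 293]
t=31: [268, 268, 268, 268, 268, 268, 268]
t=32: [303, 303, 303, 303, 303, 303, 303]
t=33: [253, 253, 253, 253, 253, 253, 253]
t=34: [325, 325, 325, 325, 325, 325, 325]
t=35: [222, 222, 222, 222, 222, 222, 222]
t=36: [318, 318, 318, 318, 318, 318, 318]
t=37: [232, 232, 232, 232, 232, 232, 232]
t=38: [332, 332, 332, 332, 332, 332, 332]
t=39: [212, 212, 212, 212, 212, 212, 212]
t=40: [303, 303, 303, 303, 303, 303, 303]

Answer: [222, 222, 222, 222, 222, 222, 222]
Key observation: The state at step 32, [303, 303, 303, 303, 303, 303, 303], reappears at step 40: the system is in a cycle of period 8 from step 32 on.  Therefore the state at step 4043 equals the state at step 32 + ((4043 - 32) mod 8) = 35, which is [222, 222, 222, 222, 222, 222, 222].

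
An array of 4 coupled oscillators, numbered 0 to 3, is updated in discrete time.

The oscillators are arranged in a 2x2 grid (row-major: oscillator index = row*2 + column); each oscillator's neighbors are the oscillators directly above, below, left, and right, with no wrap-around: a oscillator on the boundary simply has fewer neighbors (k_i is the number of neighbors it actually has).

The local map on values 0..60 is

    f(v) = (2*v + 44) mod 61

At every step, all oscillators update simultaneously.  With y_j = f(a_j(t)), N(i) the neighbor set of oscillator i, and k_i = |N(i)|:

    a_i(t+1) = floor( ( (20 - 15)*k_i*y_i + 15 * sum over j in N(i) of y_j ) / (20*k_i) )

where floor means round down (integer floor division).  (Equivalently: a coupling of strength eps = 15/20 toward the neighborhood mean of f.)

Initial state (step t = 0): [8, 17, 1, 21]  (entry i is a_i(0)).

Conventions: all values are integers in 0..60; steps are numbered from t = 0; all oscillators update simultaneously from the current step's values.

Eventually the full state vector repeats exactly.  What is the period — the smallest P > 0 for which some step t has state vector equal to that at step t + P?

Simulating step by step:
t=0: [8, 17, 1, 21]
t=1: [38, 36, 43, 29]
t=2: [38, 51, 39, 33]
t=3: [23, 46, 40, 21]
t=4: [13, 23, 20, 12]
t=5: [21, 13, 11, 21]
t=6: [11, 21, 20, 11]
t=7: [19, 10, 9, 19]
t=8: [6, 16, 16, 6]
t=9: [25, 45, 45, 25]
t=10: [17, 27, 27, 17]
t=11: [32, 22, 22, 32]
t=12: [32, 42, 42, 32]
t=13: [16, 36, 36, 16]
t=14: [45, 25, 25, 45]
t=15: [27, 17, 17, 27]
t=16: [22, 32, 32, 22]
t=17: [42, 32, 32, 42]
t=18: [36, 16, 16, 36]
t=19: [25, 45, 45, 25]

Answer: 10
Key observation: The state at step 9, [25, 45, 45, 25], reappears at step 19 — and no state repeats earlier — so the cycle the system enters has period 10.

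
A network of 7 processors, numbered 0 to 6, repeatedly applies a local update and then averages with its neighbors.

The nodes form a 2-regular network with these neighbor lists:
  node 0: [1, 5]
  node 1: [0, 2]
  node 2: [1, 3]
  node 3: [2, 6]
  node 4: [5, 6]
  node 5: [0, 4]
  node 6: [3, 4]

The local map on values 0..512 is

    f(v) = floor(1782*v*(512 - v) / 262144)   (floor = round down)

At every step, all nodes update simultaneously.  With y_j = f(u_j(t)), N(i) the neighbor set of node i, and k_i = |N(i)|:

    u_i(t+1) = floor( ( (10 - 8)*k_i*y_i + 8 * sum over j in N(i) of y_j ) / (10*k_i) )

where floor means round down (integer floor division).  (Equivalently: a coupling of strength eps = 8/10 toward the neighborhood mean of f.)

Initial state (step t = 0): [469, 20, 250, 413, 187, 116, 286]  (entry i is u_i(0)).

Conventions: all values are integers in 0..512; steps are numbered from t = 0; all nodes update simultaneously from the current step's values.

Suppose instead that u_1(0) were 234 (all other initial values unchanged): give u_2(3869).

Answer: u_2(3869) = 246
Key observation: The state at step 38, [444, 444, 444, 444, 444, 444, 444], reappears at step 42: the system is in a cycle of period 4 from step 38 on.  Therefore the state at step 3869 equals the state at step 38 + ((3869 - 38) mod 4) = 41, which is [246, 246, 246, 246, 246, 246, 246].

Derivation:
t=0: [469, 234, 250, 413, 187, 116, 286]
t=1: [329, 321, 376, 409, 383, 282, 363]
t=2: [424, 385, 350, 342, 389, 385, 321]
t=3: [316, 321, 367, 399, 364, 297, 371]
t=4: [424, 396, 361, 347, 388, 401, 339]
t=5: [296, 311, 354, 385, 345, 292, 366]
t=6: [430, 410, 378, 363, 397, 417, 361]
t=7: [269, 290, 329, 359, 317, 273, 344]
t=8: [440, 428, 405, 395, 418, 434, 395]
t=9: [232, 252, 282, 306, 271, 238, 295]
t=10: [443, 441, 437, 435, 439, 442, 435]
t=11: [210, 214, 220, 225, 218, 211, 223]
t=12: [431, 433, 435, 437, 434, 432, 436]
t=13: [233, 232, 227, 225, 229, 233, 225]
t=14: [441, 440, 439, 438, 439, 440, 438]
t=15: [214, 214, 217, 218, 217, 214, 218]
t=16: [433, 433, 434, 435, 434, 433, 435]
t=17: [232, 231, 229, 228, 229, 231, 228]
t=18: [441, 440, 440, 440, 440, 440, 440]
t=19: [214, 213, 215, 215, 215, 213, 215]
t=20: [432, 433, 433, 434, 433, 433, 434]
t=21: [232, 232, 231, 230, 231, 232, 230]
t=22: [441, 441, 440, 440, 440, 441, 440]
t=23: [212, 213, 213, 215, 213, 213, 215]
t=24: [432, 432, 432, 433, 432, 432, 433]
t=25: [234, 234, 233, 232, 233, 234, 232]
t=26: [442, 441, 441, 441, 441, 441, 441]
t=27: [211, 211, 212, 212, 212, 211, 212]
t=28: [431, 431, 431, 432, 431, 431, 432]
t=29: [237, 237, 235, 235, 235, 237, 235]
t=30: [443, 442, 442, 442, 442, 442, 442]
t=31: [209, 208, 210, 210, 210, 208, 210]
t=32: [429, 430, 430, 431, 430, 430, 431]
t=33: [239, 240, 238, 237, 238, 240, 237]
t=34: [443, 443, 443, 443, 443, 443, 443]
t=35: [207, 207, 207, 207, 207, 207, 207]
t=36: [429, 429, 429, 429, 429, 429, 429]
t=37: [242, 242, 242, 242, 242, 242, 242]
t=38: [444, 444, 444, 444, 444, 444, 444]
t=39: [205, 205, 205, 205, 205, 205, 205]
t=40: [427, 427, 427, 427, 427, 427, 427]
t=41: [246, 246, 246, 246, 246, 246, 246]
t=42: [444, 444, 444, 444, 444, 444, 444]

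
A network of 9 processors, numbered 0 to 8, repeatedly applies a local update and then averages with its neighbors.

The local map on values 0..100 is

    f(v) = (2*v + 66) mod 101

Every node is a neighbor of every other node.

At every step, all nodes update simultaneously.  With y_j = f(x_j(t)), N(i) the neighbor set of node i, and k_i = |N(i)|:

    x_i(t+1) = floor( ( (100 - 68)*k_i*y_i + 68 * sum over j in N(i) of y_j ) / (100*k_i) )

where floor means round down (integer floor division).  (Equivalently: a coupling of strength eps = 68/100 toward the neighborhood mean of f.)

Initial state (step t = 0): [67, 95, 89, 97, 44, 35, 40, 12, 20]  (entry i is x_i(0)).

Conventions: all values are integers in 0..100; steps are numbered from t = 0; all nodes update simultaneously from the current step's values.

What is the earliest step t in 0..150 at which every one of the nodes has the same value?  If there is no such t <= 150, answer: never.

Answer: 8
Key observation: Synchronization is absorbing here: once all nodes are equal they stay equal, and step 8 is the first all-equal step.

Derivation:
t=0: [67, 95, 89, 97, 44, 35, 40, 12, 20]  (not all equal)
t=1: [64, 53, 50, 54, 53, 49, 51, 62, 42]  (not all equal)
t=2: [76, 71, 69, 71, 71, 69, 70, 75, 66]  (not all equal)
t=3: [16, 14, 13, 14, 14, 13, 13, 16, 35]  (not all equal)
t=4: [90, 89, 88, 89, 89, 88, 88, 90, 75]  (not all equal)
t=5: [39, 39, 38, 39, 39, 38, 38, 39, 32]  (not all equal)
t=6: [41, 41, 40, 41, 41, 40, 40, 41, 38]  (not all equal)
t=7: [45, 45, 45, 45, 45, 45, 45, 45, 44]  (not all equal)
t=8: [54, 54, 54, 54, 54, 54, 54, 54, 54]  (all equal)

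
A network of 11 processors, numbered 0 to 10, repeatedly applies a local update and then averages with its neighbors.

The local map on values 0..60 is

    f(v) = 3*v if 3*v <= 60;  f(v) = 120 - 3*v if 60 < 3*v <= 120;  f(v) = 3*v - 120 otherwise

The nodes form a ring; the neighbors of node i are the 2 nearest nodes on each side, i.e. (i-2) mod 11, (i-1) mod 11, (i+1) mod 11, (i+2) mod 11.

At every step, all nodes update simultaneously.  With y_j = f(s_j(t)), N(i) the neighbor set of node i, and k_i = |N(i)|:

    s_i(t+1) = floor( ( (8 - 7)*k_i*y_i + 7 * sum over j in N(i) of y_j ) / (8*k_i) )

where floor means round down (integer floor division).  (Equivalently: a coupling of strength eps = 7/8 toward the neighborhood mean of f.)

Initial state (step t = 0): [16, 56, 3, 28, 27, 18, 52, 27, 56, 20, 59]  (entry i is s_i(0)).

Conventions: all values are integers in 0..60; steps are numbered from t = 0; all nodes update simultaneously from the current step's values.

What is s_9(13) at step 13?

Answer: s_9(13) = 47

Derivation:
t=0: [16, 56, 3, 28, 27, 18, 52, 27, 56, 20, 59]
t=1: [44, 38, 38, 37, 34, 39, 43, 48, 48, 49, 51]
t=2: [17, 13, 10, 8, 8, 13, 16, 16, 23, 23, 19]
t=3: [45, 40, 33, 31, 33, 36, 41, 47, 51, 51, 49]
t=4: [19, 19, 16, 15, 16, 17, 19, 20, 22, 25, 21]
t=5: [52, 52, 51, 50, 49, 52, 53, 52, 54, 55, 53]
t=6: [37, 34, 32, 32, 33, 33, 35, 39, 40, 39, 39]
t=7: [11, 15, 18, 21, 21, 16, 11, 8, 5, 3, 6]
t=8: [31, 41, 48, 51, 49, 43, 35, 25, 20, 20, 24]
t=9: [32, 29, 22, 17, 21, 27, 32, 37, 44, 46, 38]
t=10: [27, 33, 42, 46, 43, 35, 28, 21, 13, 13, 19]
t=11: [31, 28, 19, 13, 17, 28, 30, 35, 46, 46, 37]
t=12: [29, 33, 40, 44, 41, 34, 30, 24, 18, 17, 22]
t=13: [31, 24, 15, 10, 13, 22, 30, 39, 46, 47, 41]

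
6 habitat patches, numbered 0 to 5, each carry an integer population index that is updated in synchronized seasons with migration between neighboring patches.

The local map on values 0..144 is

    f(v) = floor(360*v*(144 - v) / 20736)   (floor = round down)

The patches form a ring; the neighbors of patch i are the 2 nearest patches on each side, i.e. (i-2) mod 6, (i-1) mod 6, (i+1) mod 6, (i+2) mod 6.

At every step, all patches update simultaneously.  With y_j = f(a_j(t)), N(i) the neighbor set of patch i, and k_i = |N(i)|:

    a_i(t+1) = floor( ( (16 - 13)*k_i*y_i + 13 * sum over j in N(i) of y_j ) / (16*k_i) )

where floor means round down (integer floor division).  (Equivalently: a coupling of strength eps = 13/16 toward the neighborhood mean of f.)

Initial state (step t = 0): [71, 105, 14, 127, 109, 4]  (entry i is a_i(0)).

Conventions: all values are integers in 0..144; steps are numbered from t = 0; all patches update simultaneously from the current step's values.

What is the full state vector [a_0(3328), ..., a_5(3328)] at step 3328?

Answer: [86, 86, 86, 86, 86, 86]
Key observation: The state at step 6, [86, 86, 86, 86, 86, 86], reappears at step 7: the system is in a cycle of period 1 from step 6 on.  Therefore the state at step 3328 equals the state at step 6 + ((3328 - 6) mod 1) = 6, which is [86, 86, 86, 86, 86, 86].

Derivation:
t=0: [71, 105, 14, 127, 109, 4]
t=1: [52, 47, 59, 42, 46, 55]
t=2: [82, 81, 80, 80, 81, 79]
t=3: [88, 88, 88, 88, 88, 88]
t=4: [85, 85, 85, 85, 85, 85]
t=5: [87, 87, 87, 87, 87, 87]
t=6: [86, 86, 86, 86, 86, 86]
t=7: [86, 86, 86, 86, 86, 86]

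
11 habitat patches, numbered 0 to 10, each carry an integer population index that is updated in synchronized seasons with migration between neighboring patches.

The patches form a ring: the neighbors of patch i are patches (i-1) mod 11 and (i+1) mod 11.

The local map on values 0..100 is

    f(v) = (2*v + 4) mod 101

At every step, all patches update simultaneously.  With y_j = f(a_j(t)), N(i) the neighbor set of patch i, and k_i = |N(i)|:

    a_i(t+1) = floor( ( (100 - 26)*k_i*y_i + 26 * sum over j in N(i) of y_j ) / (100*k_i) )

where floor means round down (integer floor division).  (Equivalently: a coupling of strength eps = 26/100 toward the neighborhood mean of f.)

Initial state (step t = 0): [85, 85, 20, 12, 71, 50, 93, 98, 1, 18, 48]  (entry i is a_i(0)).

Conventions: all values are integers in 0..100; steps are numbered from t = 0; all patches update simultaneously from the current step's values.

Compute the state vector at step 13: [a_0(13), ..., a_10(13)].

Simulating step by step:
t=0: [85, 85, 20, 12, 71, 50, 93, 98, 1, 18, 48]
t=1: [76, 69, 45, 32, 37, 19, 79, 85, 22, 43, 88]
t=2: [56, 49, 83, 72, 72, 49, 60, 68, 56, 83, 77]
t=3: [18, 11, 57, 49, 41, 9, 22, 33, 25, 60, 53]
t=4: [34, 26, 16, 14, 66, 33, 47, 65, 52, 25, 14]
t=5: [64, 55, 38, 32, 39, 69, 85, 38, 16, 45, 40]
t=6: [35, 24, 69, 71, 74, 50, 69, 73, 49, 85, 78]
t=7: [69, 53, 42, 45, 43, 14, 37, 41, 16, 61, 62]
t=8: [35, 23, 78, 92, 82, 45, 73, 78, 41, 26, 28]
t=9: [69, 54, 61, 80, 73, 84, 56, 61, 78, 60, 61]
t=10: [35, 16, 28, 56, 53, 60, 23, 28, 49, 27, 26]
t=11: [66, 44, 51, 20, 11, 24, 47, 51, 16, 50, 58]
t=12: [40, 73, 21, 36, 31, 54, 79, 21, 27, 9, 19]
t=13: [73, 53, 50, 70, 60, 24, 52, 49, 51, 29, 44]

Answer: [73, 53, 50, 70, 60, 24, 52, 49, 51, 29, 44]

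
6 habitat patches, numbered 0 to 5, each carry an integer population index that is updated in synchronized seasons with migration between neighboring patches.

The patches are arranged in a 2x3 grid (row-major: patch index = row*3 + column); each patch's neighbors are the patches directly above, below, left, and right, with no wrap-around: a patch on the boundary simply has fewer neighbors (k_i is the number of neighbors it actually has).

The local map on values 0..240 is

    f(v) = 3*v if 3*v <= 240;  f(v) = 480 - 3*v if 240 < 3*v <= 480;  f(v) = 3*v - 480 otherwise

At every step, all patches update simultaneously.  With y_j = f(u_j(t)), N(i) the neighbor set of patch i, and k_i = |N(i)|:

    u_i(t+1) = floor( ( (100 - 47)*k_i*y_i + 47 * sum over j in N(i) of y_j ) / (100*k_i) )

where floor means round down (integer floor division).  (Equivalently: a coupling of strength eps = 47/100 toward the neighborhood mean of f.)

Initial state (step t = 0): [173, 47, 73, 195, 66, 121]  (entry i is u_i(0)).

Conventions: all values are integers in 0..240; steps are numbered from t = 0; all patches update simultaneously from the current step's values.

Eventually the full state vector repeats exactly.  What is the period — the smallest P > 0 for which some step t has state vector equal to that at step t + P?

Answer: 4
Key observation: The state at step 82, [54, 54, 54, 54, 54, 54], reappears at step 86 — and no state repeats earlier — so the cycle the system enters has period 4.

Derivation:
t=0: [173, 47, 73, 195, 66, 121]
t=1: [78, 146, 176, 111, 161, 160]
t=2: [168, 66, 35, 133, 31, 11]
t=3: [78, 139, 109, 70, 98, 64]
t=4: [188, 123, 141, 210, 171, 181]
t=5: [105, 86, 71, 106, 68, 54]
t=6: [177, 208, 203, 172, 193, 183]
t=7: [69, 120, 118, 54, 91, 90]
t=8: [175, 148, 144, 183, 186, 189]
t=9: [48, 45, 54, 65, 71, 75]
t=10: [153, 152, 170, 187, 199, 207]
t=11: [35, 39, 54, 75, 100, 109]
t=12: [136, 132, 149, 186, 172, 161]
t=13: [76, 66, 37, 66, 44, 17]
t=14: [213, 178, 117, 189, 139, 84]
t=15: [117, 83, 134, 98, 91, 165]
t=16: [166, 187, 99, 177, 177, 74]
t=17: [40, 82, 168, 43, 82, 172]
t=18: [148, 183, 76, 151, 186, 79]
t=19: [41, 90, 192, 41, 93, 197]
t=20: [143, 177, 126, 141, 176, 128]
t=21: [52, 58, 88, 53, 57, 86]
t=22: [160, 177, 207, 161, 177, 208]
t=23: [12, 57, 120, 13, 58, 121]
t=24: [68, 142, 131, 70, 143, 131]
t=25: [170, 82, 79, 171, 82, 78]
t=26: [78, 202, 235, 79, 202, 234]
t=27: [209, 158, 201, 210, 158, 200]
t=28: [114, 46, 94, 115, 46, 93]
t=29: [137, 147, 184, 136, 147, 185]
t=30: [62, 48, 64, 63, 49, 65]
t=31: [176, 158, 181, 178, 160, 183]
t=32: [39, 20, 51, 39, 20, 51]
t=33: [103, 83, 131, 103, 83, 131]
t=34: [185, 199, 120, 185, 199, 120]
t=35: [84, 110, 119, 84, 110, 119]
t=36: [209, 157, 129, 209, 157, 129]
t=37: [114, 43, 73, 114, 43, 73]
t=38: [135, 144, 197, 135, 144, 197]
t=39: [68, 62, 96, 68, 62, 96]
t=40: [199, 189, 190, 199, 189, 190]
t=41: [109, 92, 89, 109, 92, 89]
t=42: [164, 197, 210, 164, 197, 210]
t=43: [35, 101, 140, 35, 101, 140]
t=44: [121, 147, 87, 121, 147, 87]
t=45: [98, 79, 176, 98, 79, 176]
t=46: [197, 199, 92, 197, 199, 92]
t=47: [112, 129, 183, 112, 129, 183]
t=48: [132, 97, 74, 132, 97, 74]
t=49: [108, 177, 214, 108, 177, 214]
t=50: [131, 84, 135, 131, 84, 135]
t=51: [120, 181, 110, 120, 181, 110]
t=52: [106, 85, 129, 106, 85, 129]
t=53: [176, 194, 124, 176, 194, 124]
t=54: [60, 94, 106, 60, 94, 106]
t=55: [184, 189, 170, 184, 189, 170]
t=56: [75, 75, 43, 75, 75, 43]
t=57: [225, 209, 151, 225, 209, 151]
t=58: [183, 135, 55, 183, 135, 55]
t=59: [70, 88, 143, 70, 88, 143]
t=60: [211, 189, 89, 211, 189, 89]
t=61: [137, 117, 183, 137, 117, 183]
t=62: [83, 110, 83, 83, 110, 83]
t=63: [211, 175, 211, 211, 175, 211]
t=64: [127, 78, 127, 127, 78, 127]
t=65: [130, 191, 130, 130, 191, 130]
t=66: [90, 92, 90, 90, 92, 90]
t=67: [208, 205, 208, 208, 205, 208]
t=68: [141, 137, 141, 141, 137, 141]
t=69: [59, 65, 59, 59, 65, 59]
t=70: [181, 189, 181, 181, 189, 181]
t=71: [68, 79, 68, 68, 79, 68]
t=72: [211, 226, 211, 211, 226, 211]
t=73: [163, 183, 163, 163, 183, 163]
t=74: [23, 50, 23, 23, 50, 23]
t=75: [88, 124, 88, 88, 124, 88]
t=76: [190, 141, 190, 190, 141, 190]
t=77: [82, 67, 82, 82, 67, 82]
t=78: [226, 211, 226, 226, 211, 226]
t=79: [187, 167, 187, 187, 167, 187]
t=80: [66, 39, 66, 66, 39, 66]
t=81: [178, 142, 178, 178, 142, 178]
t=82: [54, 54, 54, 54, 54, 54]
t=83: [162, 162, 162, 162, 162, 162]
t=84: [6, 6, 6, 6, 6, 6]
t=85: [18, 18, 18, 18, 18, 18]
t=86: [54, 54, 54, 54, 54, 54]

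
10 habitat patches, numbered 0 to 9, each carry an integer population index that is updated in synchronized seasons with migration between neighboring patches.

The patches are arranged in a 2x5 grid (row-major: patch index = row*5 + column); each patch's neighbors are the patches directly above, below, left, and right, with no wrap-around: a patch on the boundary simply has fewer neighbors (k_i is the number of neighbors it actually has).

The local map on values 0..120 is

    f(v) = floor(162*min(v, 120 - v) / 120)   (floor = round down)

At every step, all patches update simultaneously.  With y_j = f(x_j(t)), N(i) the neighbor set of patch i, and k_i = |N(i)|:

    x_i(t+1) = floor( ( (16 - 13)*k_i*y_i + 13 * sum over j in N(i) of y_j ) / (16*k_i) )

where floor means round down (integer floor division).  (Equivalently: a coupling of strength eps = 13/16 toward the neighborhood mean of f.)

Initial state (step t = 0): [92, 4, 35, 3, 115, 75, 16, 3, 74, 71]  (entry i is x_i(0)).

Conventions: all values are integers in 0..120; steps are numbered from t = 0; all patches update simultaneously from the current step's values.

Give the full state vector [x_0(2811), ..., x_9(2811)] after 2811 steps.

Answer: [78, 78, 77, 75, 74, 78, 78, 77, 75, 74]
Key observation: The state at step 21, [74, 75, 77, 78, 78, 74, 75, 77, 78, 78], reappears at step 33: the system is in a cycle of period 12 from step 21 on.  Therefore the state at step 2811 equals the state at step 21 + ((2811 - 21) mod 12) = 27, which is [78, 78, 77, 75, 74, 78, 78, 77, 75, 74].

Derivation:
t=0: [92, 4, 35, 3, 115, 75, 16, 3, 74, 71]
t=1: [33, 29, 12, 31, 29, 34, 22, 35, 31, 40]
t=2: [42, 31, 37, 33, 45, 38, 40, 32, 46, 42]
t=3: [47, 50, 43, 54, 51, 54, 46, 52, 50, 60]
t=4: [68, 62, 67, 65, 74, 64, 68, 63, 72, 70]
t=5: [75, 71, 75, 67, 68, 70, 75, 69, 70, 63]
t=6: [65, 61, 66, 66, 72, 61, 65, 63, 70, 69]
t=7: [78, 74, 74, 68, 68, 74, 77, 71, 71, 65]
t=8: [60, 59, 65, 66, 71, 57, 62, 62, 69, 69]
t=9: [78, 77, 75, 69, 69, 78, 77, 74, 71, 67]
t=10: [56, 58, 62, 65, 69, 56, 58, 61, 66, 67]
t=11: [76, 77, 77, 72, 71, 76, 77, 76, 74, 70]
t=12: [58, 58, 59, 62, 65, 58, 58, 59, 63, 64]
t=13: [78, 78, 78, 76, 76, 78, 78, 77, 77, 75]
t=14: [56, 56, 57, 57, 59, 56, 56, 56, 58, 58]
t=15: [75, 75, 75, 77, 77, 75, 75, 76, 76, 78]
t=16: [60, 60, 59, 58, 57, 60, 59, 59, 57, 58]
t=17: [81, 79, 79, 77, 77, 80, 80, 78, 77, 76]
t=18: [54, 53, 56, 57, 58, 53, 54, 55, 57, 58]
t=19: [71, 72, 73, 76, 77, 71, 72, 74, 76, 77]
t=20: [65, 64, 61, 59, 58, 65, 64, 62, 59, 58]
t=21: [74, 75, 77, 78, 78, 74, 75, 77, 78, 78]
t=22: [61, 60, 58, 56, 56, 61, 60, 58, 56, 56]
t=23: [79, 79, 78, 75, 75, 79, 79, 78, 75, 75]
t=24: [55, 55, 56, 58, 60, 55, 55, 56, 58, 60]
t=25: [74, 74, 75, 78, 79, 74, 74, 75, 78, 79]
t=26: [62, 61, 59, 56, 55, 62, 61, 59, 56, 55]
t=27: [78, 78, 77, 75, 74, 78, 78, 77, 75, 74]
t=28: [56, 56, 58, 60, 61, 56, 56, 58, 60, 61]
t=29: [75, 75, 78, 79, 79, 75, 75, 78, 79, 79]
t=30: [60, 58, 56, 55, 55, 60, 58, 56, 55, 55]
t=31: [79, 78, 75, 74, 74, 79, 78, 75, 74, 74]
t=32: [55, 56, 59, 61, 62, 55, 56, 59, 61, 62]
t=33: [74, 75, 77, 78, 78, 74, 75, 77, 78, 78]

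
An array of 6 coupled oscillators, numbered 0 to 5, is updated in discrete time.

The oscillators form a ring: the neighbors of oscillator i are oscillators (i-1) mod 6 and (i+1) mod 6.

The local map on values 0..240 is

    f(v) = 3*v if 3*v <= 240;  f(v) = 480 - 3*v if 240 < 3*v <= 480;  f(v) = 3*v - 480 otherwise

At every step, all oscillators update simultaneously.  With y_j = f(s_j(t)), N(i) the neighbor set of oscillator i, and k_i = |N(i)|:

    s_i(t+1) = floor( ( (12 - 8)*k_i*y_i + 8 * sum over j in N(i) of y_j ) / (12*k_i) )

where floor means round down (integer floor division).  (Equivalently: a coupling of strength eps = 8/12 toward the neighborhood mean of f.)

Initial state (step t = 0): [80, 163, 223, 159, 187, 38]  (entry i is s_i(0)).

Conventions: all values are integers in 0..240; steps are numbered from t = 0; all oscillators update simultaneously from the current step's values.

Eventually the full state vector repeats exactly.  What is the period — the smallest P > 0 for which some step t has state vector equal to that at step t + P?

Simulating step by step:
t=0: [80, 163, 223, 159, 187, 38]
t=1: [121, 146, 67, 91, 66, 145]
t=2: [68, 120, 150, 202, 150, 120]
t=3: [148, 118, 92, 62, 92, 118]
t=4: [96, 122, 172, 198, 172, 122]
t=5: [140, 114, 88, 62, 88, 114]
t=6: [112, 138, 180, 206, 180, 138]
t=7: [92, 90, 88, 86, 88, 90]
t=8: [208, 210, 216, 218, 216, 210]
t=9: [148, 154, 164, 170, 164, 154]
t=10: [24, 22, 20, 18, 20, 22]
t=11: [68, 66, 60, 58, 60, 66]
t=12: [200, 194, 184, 178, 184, 194]
t=13: [108, 98, 76, 66, 76, 98]
t=14: [176, 190, 204, 218, 204, 190]
t=15: [76, 90, 132, 146, 132, 90]
t=16: [216, 174, 112, 70, 112, 174]
t=17: [84, 118, 132, 166, 132, 118]
t=18: [160, 146, 76, 62, 76, 146]
t=19: [28, 90, 152, 214, 152, 90]
t=20: [168, 106, 132, 70, 132, 106]
t=21: [116, 90, 152, 126, 152, 90]
t=22: [184, 122, 112, 50, 112, 122]
t=23: [100, 110, 136, 146, 136, 110]
t=24: [160, 134, 88, 62, 88, 134]
t=25: [52, 98, 160, 206, 160, 98]
t=26: [176, 114, 108, 46, 108, 114]
t=27: [108, 114, 144, 150, 144, 114]
t=28: [144, 114, 72, 42, 72, 114]
t=29: [108, 134, 160, 186, 160, 134]
t=30: [104, 78, 52, 26, 52, 78]
t=31: [212, 186, 156, 130, 156, 186]
t=32: [104, 82, 60, 38, 60, 82]
t=33: [212, 194, 176, 158, 176, 194]
t=34: [120, 102, 52, 34, 52, 102]
t=35: [156, 150, 144, 138, 144, 150]
t=36: [24, 30, 48, 54, 48, 30]
t=37: [84, 102, 132, 150, 132, 102]
t=38: [192, 162, 96, 66, 96, 162]
t=39: [36, 98, 132, 194, 132, 98]
t=40: [160, 126, 124, 90, 124, 126]
t=41: [68, 70, 140, 142, 140, 70]
t=42: [208, 158, 108, 58, 108, 158]
t=43: [52, 102, 112, 162, 112, 102]
t=44: [168, 158, 108, 98, 108, 158]
t=45: [12, 62, 116, 166, 116, 62]
t=46: [136, 118, 112, 94, 112, 118]
t=47: [108, 114, 156, 162, 156, 114]
t=48: [144, 102, 52, 10, 52, 102]
t=49: [132, 126, 120, 114, 120, 126]
t=50: [96, 102, 120, 126, 120, 102]
t=51: [180, 162, 132, 114, 132, 162]
t=52: [24, 50, 76, 102, 76, 50]
t=53: [124, 150, 184, 210, 184, 150]
t=54: [56, 70, 84, 98, 84, 70]
t=55: [196, 202, 208, 214, 208, 202]
t=56: [120, 126, 144, 150, 144, 126]
t=57: [108, 90, 60, 42, 60, 90]
t=58: [192, 182, 172, 162, 172, 182]
t=59: [76, 66, 36, 26, 36, 66]
t=60: [208, 178, 128, 98, 128, 178]
t=61: [84, 98, 112, 126, 112, 98]
t=62: [200, 186, 144, 130, 144, 186]
t=63: [92, 82, 72, 62, 72, 82]
t=64: [224, 218, 212, 206, 212, 218]
t=65: [180, 174, 156, 150, 156, 174]
t=66: [48, 38, 28, 18, 28, 38]
t=67: [124, 114, 84, 74, 84, 114]
t=68: [128, 158, 196, 226, 196, 158]
t=69: [36, 70, 104, 138, 104, 70]
t=70: [176, 162, 148, 134, 148, 162]
t=71: [20, 30, 40, 50, 40, 30]
t=72: [80, 90, 120, 130, 120, 90]
t=73: [220, 190, 140, 110, 140, 190]
t=74: [120, 110, 100, 90, 100, 110]
t=75: [140, 150, 180, 190, 180, 150]
t=76: [40, 50, 60, 70, 60, 50]
t=77: [140, 150, 180, 190, 180, 150]

Answer: 2
Key observation: The state at step 75, [140, 150, 180, 190, 180, 150], reappears at step 77 — and no state repeats earlier — so the cycle the system enters has period 2.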